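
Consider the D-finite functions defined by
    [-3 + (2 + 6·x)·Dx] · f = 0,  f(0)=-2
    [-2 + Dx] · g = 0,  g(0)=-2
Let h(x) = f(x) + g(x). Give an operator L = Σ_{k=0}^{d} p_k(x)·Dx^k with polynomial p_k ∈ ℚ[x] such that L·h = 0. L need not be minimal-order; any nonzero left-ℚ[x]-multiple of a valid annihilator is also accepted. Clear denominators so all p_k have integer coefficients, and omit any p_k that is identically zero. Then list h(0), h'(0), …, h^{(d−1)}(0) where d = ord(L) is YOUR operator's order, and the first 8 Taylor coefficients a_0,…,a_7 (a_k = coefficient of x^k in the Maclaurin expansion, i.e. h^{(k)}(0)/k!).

L = (42 + 72·x) + (-25 - 96·x - 144·x^2)·Dx + (2 + 30·x + 72·x^2)·Dx^2  (order 2).
h: a_k = -4, -7, -7/4, -145/24, 959/192, -26539/1920, 684809/23040, -22750249/322560, …
ICs: h(0) = -4, h′(0) = -7.

f: a_k = -2, -3, 9/4, -27/8, 405/64, -1701/128, 15309/512, -72171/1024, …
g: a_k = -2, -4, -4, -8/3, -4/3, -8/15, -8/45, -16/315, …
h₀=f+g: left-lcm gives L₀, ord ≤ 2.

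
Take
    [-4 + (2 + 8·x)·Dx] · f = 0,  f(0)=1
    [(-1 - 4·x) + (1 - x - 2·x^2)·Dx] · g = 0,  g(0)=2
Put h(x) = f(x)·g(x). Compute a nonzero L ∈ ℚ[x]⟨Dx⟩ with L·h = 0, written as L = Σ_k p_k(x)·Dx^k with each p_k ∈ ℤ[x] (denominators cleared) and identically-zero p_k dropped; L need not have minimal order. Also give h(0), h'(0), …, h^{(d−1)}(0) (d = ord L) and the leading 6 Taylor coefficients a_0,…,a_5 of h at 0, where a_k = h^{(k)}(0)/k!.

L = (3 + 6·x + 12·x^2) + (-1 - 3·x + 6·x^2 + 8·x^3)·Dx  (order 1).
h: a_k = 2, 6, 6, 26, 18, 126, …
ICs: h(0) = 2.

f: a_k = 1, 2, -2, 4, -10, 28, …
g: a_k = 2, 2, 6, 10, 22, 42, …
h₀=f·g: eliminate ⇒ L₀, order ≤ 1·1.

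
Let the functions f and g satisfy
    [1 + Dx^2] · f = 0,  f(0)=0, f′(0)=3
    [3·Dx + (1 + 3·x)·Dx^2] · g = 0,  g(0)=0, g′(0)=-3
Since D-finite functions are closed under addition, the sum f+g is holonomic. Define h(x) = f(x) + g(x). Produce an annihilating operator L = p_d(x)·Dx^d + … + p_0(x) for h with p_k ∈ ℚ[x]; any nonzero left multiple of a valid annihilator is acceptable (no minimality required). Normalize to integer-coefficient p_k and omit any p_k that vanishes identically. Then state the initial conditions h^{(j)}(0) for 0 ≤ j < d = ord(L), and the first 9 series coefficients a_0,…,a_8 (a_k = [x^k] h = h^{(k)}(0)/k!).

f: a_k = 0, 3, 0, -1/2, 0, 1/40, 0, -1/1680, 0, …
g: a_k = 0, -3, 9/2, -9, 81/4, -243/5, 243/2, -2187/7, 6561/8, …
h₀=f+g: left-lcm gives L₀, ord ≤ 4.
L = (165 + 18·x + 27·x^2)·Dx + (19 + 63·x + 27·x^2 + 27·x^3)·Dx^2 + (165 + 18·x + 27·x^2)·Dx^3 + (19 + 63·x + 27·x^2 + 27·x^3)·Dx^4  (order 4).
h: a_k = 0, 0, 9/2, -19/2, 81/4, -1943/40, 243/2, -74983/240, 6561/8, …
ICs: h(0) = 0, h′(0) = 0, h′′(0) = 9, h′′′(0) = -57.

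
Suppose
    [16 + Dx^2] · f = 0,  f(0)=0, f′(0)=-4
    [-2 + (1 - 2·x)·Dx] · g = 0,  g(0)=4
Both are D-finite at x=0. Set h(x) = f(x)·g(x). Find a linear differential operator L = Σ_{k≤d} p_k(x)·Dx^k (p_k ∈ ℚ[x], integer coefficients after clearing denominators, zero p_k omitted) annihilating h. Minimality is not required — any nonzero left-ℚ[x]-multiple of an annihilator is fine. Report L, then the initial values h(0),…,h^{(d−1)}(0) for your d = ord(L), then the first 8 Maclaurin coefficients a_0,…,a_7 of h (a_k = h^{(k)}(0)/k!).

f: a_k = 0, -4, 0, 32/3, 0, -128/15, 0, 1024/315, …
g: a_k = 4, 8, 16, 32, 64, 128, 256, 512, …
Product ⇒ symmetric product L₀, ord ≤ 2.
L = (-16 + 32·x) + 4·Dx + (-1 + 2·x)·Dx^2  (order 2).
h: a_k = 0, -16, -32, -64/3, -128/3, -1792/15, -3584/15, -146432/315, …
ICs: h(0) = 0, h′(0) = -16.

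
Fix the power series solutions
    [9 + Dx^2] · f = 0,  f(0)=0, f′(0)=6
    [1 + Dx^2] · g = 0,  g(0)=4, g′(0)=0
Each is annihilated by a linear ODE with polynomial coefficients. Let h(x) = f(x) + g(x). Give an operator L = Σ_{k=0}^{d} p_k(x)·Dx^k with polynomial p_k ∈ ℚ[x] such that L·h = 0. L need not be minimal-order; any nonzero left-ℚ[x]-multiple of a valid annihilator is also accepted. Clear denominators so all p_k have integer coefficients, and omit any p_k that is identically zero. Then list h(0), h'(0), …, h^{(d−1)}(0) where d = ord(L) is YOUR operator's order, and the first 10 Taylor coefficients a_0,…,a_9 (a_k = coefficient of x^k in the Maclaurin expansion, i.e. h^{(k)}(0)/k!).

L = 9 + 10·Dx^2 + Dx^4  (order 4).
h: a_k = 4, 6, -2, -9, 1/6, 81/20, -1/180, -243/280, 1/10080, 243/2240, …
ICs: h(0) = 4, h′(0) = 6, h′′(0) = -4, h′′′(0) = -54.

f: a_k = 0, 6, 0, -9, 0, 81/20, 0, -243/280, 0, 243/2240, …
g: a_k = 4, 0, -2, 0, 1/6, 0, -1/180, 0, 1/10080, 0, …
Weyl lclm of L_f,L_g ⇒ L₀ (ord ≤ 4).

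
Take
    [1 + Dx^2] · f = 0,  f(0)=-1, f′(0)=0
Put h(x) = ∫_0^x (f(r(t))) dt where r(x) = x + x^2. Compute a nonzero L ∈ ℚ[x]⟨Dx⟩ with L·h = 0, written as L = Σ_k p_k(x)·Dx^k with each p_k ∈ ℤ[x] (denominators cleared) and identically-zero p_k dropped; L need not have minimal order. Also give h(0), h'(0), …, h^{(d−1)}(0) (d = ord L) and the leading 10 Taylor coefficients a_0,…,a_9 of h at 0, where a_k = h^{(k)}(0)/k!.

f: a_k = -1, 0, 1/2, 0, -1/24, 0, 1/720, 0, -1/40320, 0, …
L₀ from L_f via x↦r, Dx↦r'^{-1}Dx.
Integrate: L := L₀·Dx.
L = (1 + 6·x + 12·x^2 + 8·x^3)·Dx - 2·Dx^2 + (1 + 2·x)·Dx^3  (order 3).
h: a_k = 0, -1, 0, 1/6, 1/4, 11/120, -1/36, -179/5040, -19/960, -841/362880, …
ICs: h(0) = 0, h′(0) = -1, h′′(0) = 0.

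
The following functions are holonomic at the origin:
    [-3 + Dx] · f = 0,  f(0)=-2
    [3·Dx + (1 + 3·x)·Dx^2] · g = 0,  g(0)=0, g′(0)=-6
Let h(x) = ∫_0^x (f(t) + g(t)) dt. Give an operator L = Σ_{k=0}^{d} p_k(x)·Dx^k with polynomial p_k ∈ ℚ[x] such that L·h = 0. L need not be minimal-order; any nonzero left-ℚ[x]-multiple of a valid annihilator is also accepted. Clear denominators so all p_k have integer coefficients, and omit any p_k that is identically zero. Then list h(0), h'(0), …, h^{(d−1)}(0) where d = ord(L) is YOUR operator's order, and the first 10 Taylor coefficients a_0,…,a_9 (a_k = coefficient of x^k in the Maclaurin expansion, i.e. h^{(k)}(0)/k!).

L = (-27 - 27·x)·Dx^2 + (3 - 18·x - 27·x^2)·Dx^3 + (2 + 9·x + 9·x^2)·Dx^4  (order 4).
h: a_k = 0, -2, -6, 0, -27/4, 27/4, -135/8, 1377/40, -25029/320, 408159/2240, …
ICs: h(0) = 0, h′(0) = -2, h′′(0) = -12, h′′′(0) = 0.

f: a_k = -2, -6, -9, -9, -27/4, -81/20, -81/40, -243/280, -729/2240, -243/2240, …
g: a_k = 0, -6, 9, -18, 81/2, -486/5, 243, -4374/7, 6561/4, -4374, …
h₀=f+g: left-lcm gives L₀, ord ≤ 3.
h=∫h₀ ⇒ L = L₀·Dx.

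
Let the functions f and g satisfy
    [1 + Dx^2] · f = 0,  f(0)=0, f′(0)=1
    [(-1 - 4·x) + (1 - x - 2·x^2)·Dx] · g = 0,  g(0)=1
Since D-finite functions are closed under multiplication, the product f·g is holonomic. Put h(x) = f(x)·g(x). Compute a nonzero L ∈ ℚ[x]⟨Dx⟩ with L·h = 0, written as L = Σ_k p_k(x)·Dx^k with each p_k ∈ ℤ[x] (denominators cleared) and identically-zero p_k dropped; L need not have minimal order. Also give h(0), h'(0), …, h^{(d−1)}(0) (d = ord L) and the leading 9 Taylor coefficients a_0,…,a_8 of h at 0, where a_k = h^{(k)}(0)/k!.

f: a_k = 0, 1, 0, -1/6, 0, 1/120, 0, -1/5040, 0, …
g: a_k = 1, 1, 3, 5, 11, 21, 43, 85, 171, …
Product ⇒ symmetric product L₀, ord ≤ 2.
L = (3 + x + 2·x^2) + (2 + 8·x)·Dx + (-1 + x + 2·x^2)·Dx^2  (order 2).
h: a_k = 0, 1, 1, 17/6, 29/6, 1261/120, 807/40, 41521/1008, 410969/5040, …
ICs: h(0) = 0, h′(0) = 1.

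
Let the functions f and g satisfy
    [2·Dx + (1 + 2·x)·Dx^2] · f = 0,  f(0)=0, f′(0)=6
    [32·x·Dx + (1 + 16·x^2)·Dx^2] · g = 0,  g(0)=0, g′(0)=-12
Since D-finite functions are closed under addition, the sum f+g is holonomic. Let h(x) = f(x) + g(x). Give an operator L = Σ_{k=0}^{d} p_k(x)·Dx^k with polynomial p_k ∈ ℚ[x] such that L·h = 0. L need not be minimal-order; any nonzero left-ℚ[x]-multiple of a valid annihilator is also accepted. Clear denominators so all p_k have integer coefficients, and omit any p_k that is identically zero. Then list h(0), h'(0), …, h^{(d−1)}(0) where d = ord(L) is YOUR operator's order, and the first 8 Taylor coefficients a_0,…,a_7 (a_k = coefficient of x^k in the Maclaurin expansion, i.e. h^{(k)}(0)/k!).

L = (-32 - 192·x + 1536·x^2 + 1024·x^3)·Dx + (-20 - 64·x + 576·x^2 + 3072·x^3 + 2048·x^4)·Dx^2 + (-1 + 14·x + 32·x^2 + 256·x^3 + 768·x^4 + 512·x^5)·Dx^3  (order 3).
h: a_k = 0, -6, -6, 72, -12, -2976/5, -32, 49536/7, …
ICs: h(0) = 0, h′(0) = -6, h′′(0) = -12.

f: a_k = 0, 6, -6, 8, -12, 96/5, -32, 384/7, …
g: a_k = 0, -12, 0, 64, 0, -3072/5, 0, 49152/7, …
L₀ := lclm(L_f,L_g); ord L₀ ≤ 2+2.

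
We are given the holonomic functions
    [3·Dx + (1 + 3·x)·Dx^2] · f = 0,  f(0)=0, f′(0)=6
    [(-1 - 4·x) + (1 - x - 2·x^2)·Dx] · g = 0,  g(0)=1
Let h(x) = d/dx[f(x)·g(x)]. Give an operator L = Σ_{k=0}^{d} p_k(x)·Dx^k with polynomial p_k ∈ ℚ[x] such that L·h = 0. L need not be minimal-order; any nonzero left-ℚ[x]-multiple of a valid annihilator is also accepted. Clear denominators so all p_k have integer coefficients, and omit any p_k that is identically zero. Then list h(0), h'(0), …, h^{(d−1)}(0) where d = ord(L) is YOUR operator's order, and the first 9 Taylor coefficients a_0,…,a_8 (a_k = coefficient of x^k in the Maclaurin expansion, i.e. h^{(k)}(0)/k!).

L = (192 + 756·x + 1296·x^2) + (3 + 165·x + 864·x^2 + 1008·x^3)·Dx + (-7 - 38·x - 13·x^2 + 162·x^3 + 144·x^4)·Dx^2  (order 2).
h: a_k = 6, -6, 81, -78, 1317/2, -4509/5, 51657/10, -67362/7, 5855247/140, …
ICs: h(0) = 6, h′(0) = -6.

f: a_k = 0, 6, -9, 18, -81/2, 486/5, -243, 4374/7, -6561/4, …
g: a_k = 1, 1, 3, 5, 11, 21, 43, 85, 171, …
Sym-product of L_f,L_g gives L₀ (≤ ord 2).
h₀' ⇒ L via d/dx closure of L₀.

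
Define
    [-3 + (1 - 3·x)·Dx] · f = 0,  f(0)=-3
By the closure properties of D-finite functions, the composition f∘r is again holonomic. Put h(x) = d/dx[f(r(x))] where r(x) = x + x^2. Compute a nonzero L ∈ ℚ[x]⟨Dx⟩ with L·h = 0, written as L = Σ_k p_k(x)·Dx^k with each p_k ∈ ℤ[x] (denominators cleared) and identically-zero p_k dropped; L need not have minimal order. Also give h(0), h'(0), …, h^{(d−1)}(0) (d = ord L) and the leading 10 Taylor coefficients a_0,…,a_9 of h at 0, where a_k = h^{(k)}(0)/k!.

L = (8 + 18·x + 18·x^2) + (-1 + x + 9·x^2 + 6·x^3)·Dx  (order 1).
h: a_k = -9, -72, -405, -2052, -9720, -44226, -195615, -847584, -3615111, -15228810, …
ICs: h(0) = -9.

f: a_k = -3, -9, -27, -81, -243, -729, -2187, -6561, -19683, -59049, …
Substitute x→r, Dx→(1/r')Dx; clear ⇒ L₀.
Derive L from L₀ (diff closure).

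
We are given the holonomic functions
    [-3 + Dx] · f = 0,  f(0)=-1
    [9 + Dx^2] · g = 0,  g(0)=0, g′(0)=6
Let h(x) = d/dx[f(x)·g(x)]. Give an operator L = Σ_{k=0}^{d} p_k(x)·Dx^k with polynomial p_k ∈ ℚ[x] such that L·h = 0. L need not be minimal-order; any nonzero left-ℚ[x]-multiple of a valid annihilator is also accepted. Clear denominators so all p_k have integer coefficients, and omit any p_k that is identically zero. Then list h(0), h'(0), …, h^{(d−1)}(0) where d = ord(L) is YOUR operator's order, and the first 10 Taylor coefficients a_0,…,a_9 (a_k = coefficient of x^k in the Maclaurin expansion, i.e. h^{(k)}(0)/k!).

f: a_k = -1, -3, -9/2, -9/2, -27/8, -81/40, -81/80, -243/560, -729/4480, -243/4480, …
g: a_k = 0, 6, 0, -9, 0, 81/20, 0, -243/280, 0, 243/2240, …
L₀ := L_f ⊗_s L_g (sym. prod.), ord ≤ 2.
h=h₀': d/dx-closure on L₀ ⇒ L.
L = 18 - 6·Dx + Dx^2  (order 2).
h: a_k = -6, -36, -54, 0, 81, 486/5, 243/5, 0, -2187/140, -729/70, …
ICs: h(0) = -6, h′(0) = -36.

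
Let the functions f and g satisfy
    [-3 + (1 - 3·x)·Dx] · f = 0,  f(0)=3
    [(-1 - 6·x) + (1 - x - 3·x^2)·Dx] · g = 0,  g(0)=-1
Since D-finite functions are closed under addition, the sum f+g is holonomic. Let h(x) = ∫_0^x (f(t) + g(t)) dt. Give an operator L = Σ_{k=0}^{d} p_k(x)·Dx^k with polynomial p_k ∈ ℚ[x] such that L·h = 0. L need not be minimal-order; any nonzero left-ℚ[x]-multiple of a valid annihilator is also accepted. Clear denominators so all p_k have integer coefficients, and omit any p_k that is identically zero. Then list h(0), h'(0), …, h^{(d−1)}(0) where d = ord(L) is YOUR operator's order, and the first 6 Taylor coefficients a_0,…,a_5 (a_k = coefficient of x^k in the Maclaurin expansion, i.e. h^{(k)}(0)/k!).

L = (6 - 108·x + 162·x^2 - 162·x^3)·Dx + (10 - 6·x - 108·x^2 + 270·x^3 - 324·x^4)·Dx^2 + (-2 + 14·x - 33·x^2 + 18·x^3 + 54·x^4 - 81·x^5)·Dx^3  (order 3).
h: a_k = 0, 2, 4, 23/3, 37/2, 224/5, …
ICs: h(0) = 0, h′(0) = 2, h′′(0) = 8.

f: a_k = 3, 9, 27, 81, 243, 729, …
g: a_k = -1, -1, -4, -7, -19, -40, …
f+g: L₀ = lclm(L_f,L_g), ord ≤ 1+1.
∫: right-multiply L₀ by Dx.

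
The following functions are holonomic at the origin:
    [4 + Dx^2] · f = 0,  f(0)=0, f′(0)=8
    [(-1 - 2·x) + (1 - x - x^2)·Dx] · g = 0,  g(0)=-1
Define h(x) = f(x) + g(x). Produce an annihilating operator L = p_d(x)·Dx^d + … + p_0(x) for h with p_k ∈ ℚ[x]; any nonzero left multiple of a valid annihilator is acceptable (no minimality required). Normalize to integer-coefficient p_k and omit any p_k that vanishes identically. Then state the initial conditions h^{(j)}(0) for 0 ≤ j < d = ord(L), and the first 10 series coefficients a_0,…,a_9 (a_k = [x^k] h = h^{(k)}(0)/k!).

f: a_k = 0, 8, 0, -16/3, 0, 16/15, 0, -32/315, 0, 16/2835, …
g: a_k = -1, -1, -2, -3, -5, -8, -13, -21, -34, -55, …
f+g: L₀ = lclm(L_f,L_g), ord ≤ 2+1.
L = (-44 - 96·x - 32·x^2 - 48·x^3 - 40·x^4 - 16·x^5) + (16 - 20·x - 8·x^2 + 16·x^3 - 12·x^4 - 24·x^5 - 8·x^6)·Dx + (-11 - 24·x - 8·x^2 - 12·x^3 - 10·x^4 - 4·x^5)·Dx^2 + (4 - 5·x - 2·x^2 + 4·x^3 - 3·x^4 - 6·x^5 - 2·x^6)·Dx^3  (order 3).
h: a_k = -1, 7, -2, -25/3, -5, -104/15, -13, -6647/315, -34, -155909/2835, …
ICs: h(0) = -1, h′(0) = 7, h′′(0) = -4.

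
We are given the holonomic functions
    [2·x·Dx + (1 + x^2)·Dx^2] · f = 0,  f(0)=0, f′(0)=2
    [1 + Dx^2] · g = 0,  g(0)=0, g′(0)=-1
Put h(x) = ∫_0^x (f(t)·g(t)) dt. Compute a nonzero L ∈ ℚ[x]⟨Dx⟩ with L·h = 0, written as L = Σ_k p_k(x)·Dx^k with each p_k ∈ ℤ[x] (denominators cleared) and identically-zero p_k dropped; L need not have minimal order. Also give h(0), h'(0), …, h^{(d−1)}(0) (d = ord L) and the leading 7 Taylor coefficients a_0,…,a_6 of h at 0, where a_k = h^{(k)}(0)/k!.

L = (10 + 26·x^2 + 11·x^4 + 4·x^6 + x^8)·Dx + (12·x + 20·x^3 + 12·x^5 + 4·x^7)·Dx^2 + (12 + 32·x^2 + 18·x^4 + 8·x^6 + 2·x^8)·Dx^3 + (12·x + 20·x^3 + 12·x^5 + 4·x^7)·Dx^4 + (2 + 6·x^2 + 7·x^4 + 4·x^6 + x^8)·Dx^5  (order 5).
h: a_k = 0, 0, 0, -2/3, 0, 1/5, 0, …
ICs: h(0) = 0, h′(0) = 0, h′′(0) = 0, h′′′(0) = -4, h′′′′(0) = 0.

f: a_k = 0, 2, 0, -2/3, 0, 2/5, 0, …
g: a_k = 0, -1, 0, 1/6, 0, -1/120, 0, …
h₀=f·g: eliminate ⇒ L₀, order ≤ 2·2.
h=∫₀ˣh₀: take L = L₀·Dx.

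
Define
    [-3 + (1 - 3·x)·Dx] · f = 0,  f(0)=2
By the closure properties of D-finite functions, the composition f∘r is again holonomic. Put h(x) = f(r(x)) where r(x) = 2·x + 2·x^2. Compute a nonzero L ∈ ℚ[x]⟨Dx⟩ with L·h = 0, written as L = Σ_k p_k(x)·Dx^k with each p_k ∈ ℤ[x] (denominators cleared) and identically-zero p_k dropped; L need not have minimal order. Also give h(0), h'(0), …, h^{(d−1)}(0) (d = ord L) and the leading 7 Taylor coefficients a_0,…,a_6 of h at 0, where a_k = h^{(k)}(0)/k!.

f: a_k = 2, 6, 18, 54, 162, 486, 1458, …
h₀=f(r): pull back L_f along r ⇒ L₀.
L = (6 + 12·x) + (-1 + 6·x + 6·x^2)·Dx  (order 1).
h: a_k = 2, 12, 84, 576, 3960, 27216, 187056, …
ICs: h(0) = 2.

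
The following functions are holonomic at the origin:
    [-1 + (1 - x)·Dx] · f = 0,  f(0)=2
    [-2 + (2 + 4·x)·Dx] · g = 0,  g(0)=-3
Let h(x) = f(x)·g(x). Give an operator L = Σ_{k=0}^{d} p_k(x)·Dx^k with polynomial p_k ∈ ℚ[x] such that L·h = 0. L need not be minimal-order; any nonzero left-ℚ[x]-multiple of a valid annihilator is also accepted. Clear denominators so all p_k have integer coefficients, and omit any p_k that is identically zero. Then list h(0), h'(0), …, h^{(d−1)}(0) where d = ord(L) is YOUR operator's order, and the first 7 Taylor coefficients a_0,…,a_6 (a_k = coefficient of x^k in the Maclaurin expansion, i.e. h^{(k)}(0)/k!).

f: a_k = 2, 2, 2, 2, 2, 2, 2, …
g: a_k = -3, -3, 3/2, -3/2, 15/8, -21/8, 63/16, …
L₀ := L_f ⊗_s L_g (sym. prod.), ord ≤ 1.
L = (2 + x) + (-1 - x + 2·x^2)·Dx  (order 1).
h: a_k = -6, -12, -9, -12, -33/4, -27/2, -45/8, …
ICs: h(0) = -6.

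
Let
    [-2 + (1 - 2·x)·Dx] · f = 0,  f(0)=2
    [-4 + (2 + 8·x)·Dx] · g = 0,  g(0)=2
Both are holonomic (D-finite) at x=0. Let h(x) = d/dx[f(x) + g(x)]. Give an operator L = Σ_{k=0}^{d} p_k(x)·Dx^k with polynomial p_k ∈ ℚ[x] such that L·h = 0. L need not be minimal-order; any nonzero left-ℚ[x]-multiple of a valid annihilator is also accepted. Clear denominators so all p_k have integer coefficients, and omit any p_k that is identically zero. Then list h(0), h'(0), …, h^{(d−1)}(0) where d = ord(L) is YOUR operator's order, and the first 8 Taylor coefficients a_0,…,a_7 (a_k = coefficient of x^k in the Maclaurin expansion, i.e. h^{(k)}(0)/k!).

L = (-16 - 16·x) + (-2 - 40·x - 56·x^2)·Dx + (1 + 4·x - 4·x^2 - 16·x^3)·Dx^2  (order 2).
h: a_k = 8, 8, 72, 48, 600, -240, 5488, -9632, …
ICs: h(0) = 8, h′(0) = 8.

f: a_k = 2, 4, 8, 16, 32, 64, 128, 256, …
g: a_k = 2, 4, -4, 8, -20, 56, -168, 528, …
f+g: L₀ = lclm(L_f,L_g), ord ≤ 1+1.
h=h₀': d/dx-closure on L₀ ⇒ L.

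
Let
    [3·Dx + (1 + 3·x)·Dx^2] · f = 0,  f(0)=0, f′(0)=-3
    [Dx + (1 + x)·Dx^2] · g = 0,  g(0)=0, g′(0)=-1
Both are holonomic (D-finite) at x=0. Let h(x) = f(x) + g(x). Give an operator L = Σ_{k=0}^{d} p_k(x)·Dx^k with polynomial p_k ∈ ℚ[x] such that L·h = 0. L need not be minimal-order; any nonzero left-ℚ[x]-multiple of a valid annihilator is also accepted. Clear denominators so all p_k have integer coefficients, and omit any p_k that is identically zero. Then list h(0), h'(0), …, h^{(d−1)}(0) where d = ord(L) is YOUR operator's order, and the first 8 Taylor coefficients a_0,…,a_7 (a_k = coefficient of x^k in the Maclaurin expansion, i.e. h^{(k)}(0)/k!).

f: a_k = 0, -3, 9/2, -9, 81/4, -243/5, 243/2, -2187/7, …
g: a_k = 0, -1, 1/2, -1/3, 1/4, -1/5, 1/6, -1/7, …
f+g: L₀ = lclm(L_f,L_g), ord ≤ 2+2.
L = 6·Dx + (8 + 12·x)·Dx^2 + (1 + 4·x + 3·x^2)·Dx^3  (order 3).
h: a_k = 0, -4, 5, -28/3, 41/2, -244/5, 365/3, -2188/7, …
ICs: h(0) = 0, h′(0) = -4, h′′(0) = 10.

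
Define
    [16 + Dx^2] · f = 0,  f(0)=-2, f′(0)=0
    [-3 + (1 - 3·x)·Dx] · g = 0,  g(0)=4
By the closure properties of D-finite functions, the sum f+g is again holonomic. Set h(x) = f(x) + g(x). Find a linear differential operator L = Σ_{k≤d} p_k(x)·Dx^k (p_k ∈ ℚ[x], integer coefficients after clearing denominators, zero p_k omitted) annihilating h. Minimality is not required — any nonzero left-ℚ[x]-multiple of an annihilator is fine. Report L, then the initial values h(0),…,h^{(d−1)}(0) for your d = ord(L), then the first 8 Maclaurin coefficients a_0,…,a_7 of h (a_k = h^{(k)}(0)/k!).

f: a_k = -2, 0, 16, 0, -64/3, 0, 512/45, 0, …
g: a_k = 4, 12, 36, 108, 324, 972, 2916, 8748, …
Weyl lclm of L_f,L_g ⇒ L₀ (ord ≤ 3).
L = (-1680 + 2304·x - 3456·x^2) + (272 - 1584·x + 3456·x^2 - 3456·x^3)·Dx + (-105 + 144·x - 216·x^2)·Dx^2 + (17 - 99·x + 216·x^2 - 216·x^3)·Dx^3  (order 3).
h: a_k = 2, 12, 52, 108, 908/3, 972, 131732/45, 8748, …
ICs: h(0) = 2, h′(0) = 12, h′′(0) = 104.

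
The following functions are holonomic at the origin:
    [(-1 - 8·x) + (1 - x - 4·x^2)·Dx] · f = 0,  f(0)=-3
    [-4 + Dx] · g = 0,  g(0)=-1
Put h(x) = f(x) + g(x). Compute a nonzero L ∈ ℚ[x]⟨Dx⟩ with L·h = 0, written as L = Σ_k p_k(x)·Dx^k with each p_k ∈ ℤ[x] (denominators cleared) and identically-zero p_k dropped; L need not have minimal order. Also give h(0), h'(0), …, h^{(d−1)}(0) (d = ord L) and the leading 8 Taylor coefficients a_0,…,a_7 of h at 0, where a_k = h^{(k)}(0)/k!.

f: a_k = -3, -3, -15, -27, -87, -195, -543, -1323, …
g: a_k = -1, -4, -8, -32/3, -32/3, -128/15, -256/45, -1024/315, …
Weyl lclm of L_f,L_g ⇒ L₀ (ord ≤ 2).
L = (-24 + 16·x - 576·x^2 - 512·x^3) + (-6 + 56·x + 208·x^2 - 128·x^3 - 256·x^4)·Dx + (3 - 15·x - 16·x^2 + 64·x^3 + 64·x^4)·Dx^2  (order 2).
h: a_k = -4, -7, -23, -113/3, -293/3, -3053/15, -24691/45, -417769/315, …
ICs: h(0) = -4, h′(0) = -7.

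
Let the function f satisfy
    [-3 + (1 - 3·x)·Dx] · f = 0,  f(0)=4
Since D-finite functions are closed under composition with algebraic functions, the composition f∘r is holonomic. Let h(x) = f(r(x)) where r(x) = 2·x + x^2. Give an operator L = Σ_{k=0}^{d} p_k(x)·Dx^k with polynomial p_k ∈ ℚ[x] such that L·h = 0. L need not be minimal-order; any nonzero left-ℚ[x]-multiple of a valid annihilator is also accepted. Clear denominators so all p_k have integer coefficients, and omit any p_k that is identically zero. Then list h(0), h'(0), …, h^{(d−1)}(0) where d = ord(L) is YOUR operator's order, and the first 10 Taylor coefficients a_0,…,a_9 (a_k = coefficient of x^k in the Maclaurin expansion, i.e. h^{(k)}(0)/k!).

L = (6 + 6·x) + (-1 + 6·x + 3·x^2)·Dx  (order 1).
h: a_k = 4, 24, 156, 1008, 6516, 42120, 272268, 1759968, 11376612, 73539576, …
ICs: h(0) = 4.

f: a_k = 4, 12, 36, 108, 324, 972, 2916, 8748, 26244, 78732, …
h₀=f(r): pull back L_f along r ⇒ L₀.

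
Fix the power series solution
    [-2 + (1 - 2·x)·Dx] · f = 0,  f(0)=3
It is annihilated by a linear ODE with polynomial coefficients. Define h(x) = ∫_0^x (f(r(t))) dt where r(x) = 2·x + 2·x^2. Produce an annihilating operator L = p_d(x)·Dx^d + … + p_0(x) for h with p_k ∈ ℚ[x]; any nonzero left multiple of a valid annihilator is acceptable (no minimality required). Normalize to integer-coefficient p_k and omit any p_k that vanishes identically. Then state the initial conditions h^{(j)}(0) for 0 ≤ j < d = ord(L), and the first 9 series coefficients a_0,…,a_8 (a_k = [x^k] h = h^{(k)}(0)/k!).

L = (4 + 8·x)·Dx + (-1 + 4·x + 4·x^2)·Dx^2  (order 2).
h: a_k = 0, 3, 6, 20, 72, 1392/5, 1120, 32448/7, 19584, …
ICs: h(0) = 0, h′(0) = 3.

f: a_k = 3, 6, 12, 24, 48, 96, 192, 384, 768, …
Change of var in L_f (x↦r) gives L₀.
h=∫₀ˣh₀: take L = L₀·Dx.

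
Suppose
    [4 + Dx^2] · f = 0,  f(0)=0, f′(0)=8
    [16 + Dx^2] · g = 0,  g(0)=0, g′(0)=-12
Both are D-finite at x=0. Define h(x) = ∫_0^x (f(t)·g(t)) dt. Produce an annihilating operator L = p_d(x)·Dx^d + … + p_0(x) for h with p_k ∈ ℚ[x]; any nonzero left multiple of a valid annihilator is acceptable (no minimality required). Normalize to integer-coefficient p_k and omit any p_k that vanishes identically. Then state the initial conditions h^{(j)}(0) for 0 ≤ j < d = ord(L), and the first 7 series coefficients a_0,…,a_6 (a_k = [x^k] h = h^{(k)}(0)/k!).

f: a_k = 0, 8, 0, -16/3, 0, 16/15, 0, …
g: a_k = 0, -12, 0, 32, 0, -128/5, 0, …
h₀=f·g: eliminate ⇒ L₀, order ≤ 2·2.
h=∫₀ˣh₀: take L = L₀·Dx.
L = 144·Dx + 40·Dx^3 + Dx^5  (order 5).
h: a_k = 0, 0, 0, -32, 0, 64, 0, …
ICs: h(0) = 0, h′(0) = 0, h′′(0) = 0, h′′′(0) = -192, h′′′′(0) = 0.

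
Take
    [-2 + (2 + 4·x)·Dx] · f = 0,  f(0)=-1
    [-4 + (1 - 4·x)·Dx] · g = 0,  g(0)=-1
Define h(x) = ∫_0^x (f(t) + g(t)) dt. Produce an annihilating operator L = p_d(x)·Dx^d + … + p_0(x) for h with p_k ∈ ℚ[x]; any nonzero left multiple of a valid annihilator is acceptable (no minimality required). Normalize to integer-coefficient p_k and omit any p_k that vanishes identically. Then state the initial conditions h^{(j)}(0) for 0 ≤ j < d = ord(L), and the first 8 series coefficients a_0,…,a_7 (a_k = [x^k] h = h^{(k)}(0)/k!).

f: a_k = -1, -1, 1/2, -1/2, 5/8, -7/8, 21/16, -33/16, …
g: a_k = -1, -4, -16, -64, -256, -1024, -4096, -16384, …
Sum ⇒ L₀ = lclm(L_f,L_g) in ℚ(x)⟨Dx⟩.
h=∫₀ˣh₀: take L = L₀·Dx.
L = (12 + 16·x)·Dx + (-11 - 40·x - 48·x^2)·Dx^2 + (1 + 2·x - 16·x^2 - 32·x^3)·Dx^3  (order 3).
h: a_k = 0, -2, -5/2, -31/6, -129/8, -2043/40, -2733/16, -65515/112, …
ICs: h(0) = 0, h′(0) = -2, h′′(0) = -5.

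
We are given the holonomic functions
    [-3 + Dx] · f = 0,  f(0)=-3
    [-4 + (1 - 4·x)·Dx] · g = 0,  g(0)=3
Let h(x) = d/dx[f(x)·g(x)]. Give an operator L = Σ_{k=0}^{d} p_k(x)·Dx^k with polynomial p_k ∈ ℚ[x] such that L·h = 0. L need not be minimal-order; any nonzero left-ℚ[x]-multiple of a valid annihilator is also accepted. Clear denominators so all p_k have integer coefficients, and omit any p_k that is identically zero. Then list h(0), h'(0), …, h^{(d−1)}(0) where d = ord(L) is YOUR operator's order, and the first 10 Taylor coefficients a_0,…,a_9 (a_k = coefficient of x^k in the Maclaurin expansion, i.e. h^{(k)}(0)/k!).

L = (65 - 168·x + 144·x^2) + (-7 + 40·x - 48·x^2)·Dx  (order 1).
h: a_k = -63, -585, -7263/2, -38979/2, -780309/8, -18729603/40, -34962363/16, -799140663/80, -201383466759/4480, -895037636601/4480, …
ICs: h(0) = -63.

f: a_k = -3, -9, -27/2, -27/2, -81/8, -243/40, -243/80, -729/560, -2187/4480, -729/4480, …
g: a_k = 3, 12, 48, 192, 768, 3072, 12288, 49152, 196608, 786432, …
Product ⇒ symmetric product L₀, ord ≤ 1.
h=h₀': d/dx-closure on L₀ ⇒ L.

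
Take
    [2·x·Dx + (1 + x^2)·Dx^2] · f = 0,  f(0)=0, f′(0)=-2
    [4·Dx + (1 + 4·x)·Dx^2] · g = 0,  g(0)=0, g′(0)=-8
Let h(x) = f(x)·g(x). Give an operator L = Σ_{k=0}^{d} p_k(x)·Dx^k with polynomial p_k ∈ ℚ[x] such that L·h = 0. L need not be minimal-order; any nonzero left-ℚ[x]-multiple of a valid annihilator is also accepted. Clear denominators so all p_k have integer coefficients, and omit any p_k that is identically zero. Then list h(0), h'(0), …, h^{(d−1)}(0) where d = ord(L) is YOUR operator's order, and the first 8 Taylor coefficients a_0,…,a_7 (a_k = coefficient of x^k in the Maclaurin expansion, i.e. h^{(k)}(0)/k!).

L = (144 + 896·x + 560·x^2 + 2304·x^3 + 1920·x^4 + 3328·x^5 + 256·x^7)·Dx + (132 + 304·x + 2252·x^2 + 4144·x^3 + 8896·x^4 + 5952·x^5 + 8960·x^6 + 192·x^7 + 896·x^8)·Dx^2 + (72 + 376·x + 912·x^2 + 2808·x^3 + 3720·x^4 + 6288·x^5 + 3072·x^6 + 4368·x^7 + 192·x^8 + 512·x^9)·Dx^3 + (5 + 48·x + 178·x^2 + 416·x^3 + 729·x^4 + 720·x^5 + 1008·x^6 + 384·x^7 + 516·x^8 + 32·x^9 + 64·x^10)·Dx^4  (order 4).
h: a_k = 0, 0, 16, -32, 80, -736/3, 35728/45, -39776/15, …
ICs: h(0) = 0, h′(0) = 0, h′′(0) = 32, h′′′(0) = -192.

f: a_k = 0, -2, 0, 2/3, 0, -2/5, 0, 2/7, …
g: a_k = 0, -8, 16, -128/3, 128, -2048/5, 4096/3, -32768/7, …
h₀=f·g: eliminate ⇒ L₀, order ≤ 2·2.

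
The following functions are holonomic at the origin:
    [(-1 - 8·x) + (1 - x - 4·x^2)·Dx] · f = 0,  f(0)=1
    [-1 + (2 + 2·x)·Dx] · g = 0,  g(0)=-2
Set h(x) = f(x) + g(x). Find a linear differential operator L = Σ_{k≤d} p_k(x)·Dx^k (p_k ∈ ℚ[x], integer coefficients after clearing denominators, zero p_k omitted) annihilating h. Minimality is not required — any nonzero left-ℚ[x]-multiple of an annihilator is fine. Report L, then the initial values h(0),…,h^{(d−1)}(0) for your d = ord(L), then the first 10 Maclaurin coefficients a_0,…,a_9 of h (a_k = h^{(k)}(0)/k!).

f: a_k = 1, 1, 5, 9, 29, 65, 181, 441, 1165, 2929, …
g: a_k = -2, -1, 1/4, -1/8, 5/64, -7/128, 21/512, -33/1024, 429/16384, -715/32768, …
L₀ := lclm(L_f,L_g); ord L₀ ≤ 1+1.
L = (-21 - 75·x - 228·x^2 - 160·x^3) + (41 + 174·x + 609·x^2 + 872·x^3 + 400·x^4)·Dx + (-2 - 38·x - 30·x^2 + 198·x^3 + 352·x^4 + 160·x^5)·Dx^2  (order 2).
h: a_k = -1, 0, 21/4, 71/8, 1861/64, 8313/128, 92693/512, 451551/1024, 19087789/16384, 95976757/32768, …
ICs: h(0) = -1, h′(0) = 0.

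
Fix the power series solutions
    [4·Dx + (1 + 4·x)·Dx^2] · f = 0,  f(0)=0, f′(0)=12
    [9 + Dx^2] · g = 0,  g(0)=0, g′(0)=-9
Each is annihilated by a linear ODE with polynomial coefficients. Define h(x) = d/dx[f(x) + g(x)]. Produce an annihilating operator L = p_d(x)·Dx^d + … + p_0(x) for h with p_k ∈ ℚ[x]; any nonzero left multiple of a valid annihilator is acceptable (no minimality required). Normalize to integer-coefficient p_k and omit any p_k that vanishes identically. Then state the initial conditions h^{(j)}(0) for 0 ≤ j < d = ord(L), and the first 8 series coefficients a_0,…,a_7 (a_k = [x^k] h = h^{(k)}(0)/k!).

L = (3780 + 2592·x + 5184·x^2) + (369 + 2124·x + 3888·x^2 + 5184·x^3)·Dx + (420 + 288·x + 576·x^2)·Dx^2 + (41 + 236·x + 432·x^2 + 576·x^3)·Dx^3  (order 3).
h: a_k = 3, -48, 465/2, -768, 24333/8, -12288, 3932889/80, -196608, …
ICs: h(0) = 3, h′(0) = -48, h′′(0) = 465.

f: a_k = 0, 12, -24, 64, -192, 3072/5, -2048, 49152/7, …
g: a_k = 0, -9, 0, 27/2, 0, -243/40, 0, 729/560, …
Sum ⇒ L₀ = lclm(L_f,L_g) in ℚ(x)⟨Dx⟩.
h=h₀': d/dx-closure on L₀ ⇒ L.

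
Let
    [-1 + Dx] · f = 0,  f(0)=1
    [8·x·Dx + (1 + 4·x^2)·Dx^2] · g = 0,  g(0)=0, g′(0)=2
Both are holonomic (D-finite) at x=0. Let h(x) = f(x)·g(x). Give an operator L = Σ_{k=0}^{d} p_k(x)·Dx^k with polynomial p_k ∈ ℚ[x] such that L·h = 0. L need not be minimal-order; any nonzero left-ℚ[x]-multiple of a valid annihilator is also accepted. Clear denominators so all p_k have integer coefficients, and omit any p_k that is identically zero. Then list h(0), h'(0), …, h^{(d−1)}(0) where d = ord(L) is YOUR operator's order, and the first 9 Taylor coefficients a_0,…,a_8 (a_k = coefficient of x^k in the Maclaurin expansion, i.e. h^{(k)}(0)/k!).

L = (1 - 8·x + 4·x^2) + (-2 + 8·x - 8·x^2)·Dx + (1 + 4·x^2)·Dx^2  (order 2).
h: a_k = 0, 2, 2, -5/3, -7/3, 103/20, 215/36, -12763/840, -43447/2520, …
ICs: h(0) = 0, h′(0) = 2.

f: a_k = 1, 1, 1/2, 1/6, 1/24, 1/120, 1/720, 1/5040, 1/40320, …
g: a_k = 0, 2, 0, -8/3, 0, 32/5, 0, -128/7, 0, …
f·g: L₀ = L_f ⊗_s L_g, ord ≤ 1·2.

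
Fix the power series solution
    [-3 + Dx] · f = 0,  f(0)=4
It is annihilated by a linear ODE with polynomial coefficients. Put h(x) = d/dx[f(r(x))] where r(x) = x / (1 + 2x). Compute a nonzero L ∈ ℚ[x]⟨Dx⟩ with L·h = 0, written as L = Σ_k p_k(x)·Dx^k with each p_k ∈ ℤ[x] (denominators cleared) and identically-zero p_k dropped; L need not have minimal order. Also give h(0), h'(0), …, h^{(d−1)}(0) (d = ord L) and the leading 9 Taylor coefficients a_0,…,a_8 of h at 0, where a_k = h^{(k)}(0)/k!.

L = (-1 - 8·x) + (-1 - 4·x - 4·x^2)·Dx  (order 1).
h: a_k = 12, -12, -18, 102, -519/2, 4743/10, -12441/20, 45417/140, 1469691/1120, …
ICs: h(0) = 12.

f: a_k = 4, 12, 18, 18, 27/2, 81/10, 81/20, 243/140, 729/1120, …
f∘r: x↦r, Dx↦Dx/r' in L_f ⇒ L₀.
h₀' ⇒ L via d/dx closure of L₀.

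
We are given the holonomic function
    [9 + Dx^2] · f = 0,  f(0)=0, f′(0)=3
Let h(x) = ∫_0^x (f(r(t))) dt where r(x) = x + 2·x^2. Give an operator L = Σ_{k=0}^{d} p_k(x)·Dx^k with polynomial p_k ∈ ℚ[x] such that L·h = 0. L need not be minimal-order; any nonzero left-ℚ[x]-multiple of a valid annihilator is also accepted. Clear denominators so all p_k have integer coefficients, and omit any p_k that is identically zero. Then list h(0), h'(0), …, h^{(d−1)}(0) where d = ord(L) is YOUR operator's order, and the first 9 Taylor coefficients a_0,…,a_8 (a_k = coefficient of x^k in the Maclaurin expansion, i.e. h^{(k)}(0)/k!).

L = (9 + 108·x + 432·x^2 + 576·x^3)·Dx - 4·Dx^2 + (1 + 4·x)·Dx^3  (order 3).
h: a_k = 0, 0, 3/2, 2, -9/8, -27/5, -693/80, -9/4, 45117/4480, …
ICs: h(0) = 0, h′(0) = 0, h′′(0) = 3.

f: a_k = 0, 3, 0, -9/2, 0, 81/40, 0, -243/560, 0, …
h₀=f(r): pull back L_f along r ⇒ L₀.
h=∫h₀ ⇒ L = L₀·Dx.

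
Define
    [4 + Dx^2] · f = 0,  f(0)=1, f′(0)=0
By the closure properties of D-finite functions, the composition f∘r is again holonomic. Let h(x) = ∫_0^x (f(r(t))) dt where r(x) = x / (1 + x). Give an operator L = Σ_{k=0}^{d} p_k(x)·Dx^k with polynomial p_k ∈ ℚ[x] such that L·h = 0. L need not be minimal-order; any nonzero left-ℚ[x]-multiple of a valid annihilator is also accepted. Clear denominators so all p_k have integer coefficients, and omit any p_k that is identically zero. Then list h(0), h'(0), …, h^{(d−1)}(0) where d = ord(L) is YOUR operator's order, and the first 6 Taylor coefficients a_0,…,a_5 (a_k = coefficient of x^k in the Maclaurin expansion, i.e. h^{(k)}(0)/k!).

L = 4·Dx + (2 + 6·x + 6·x^2 + 2·x^3)·Dx^2 + (1 + 4·x + 6·x^2 + 4·x^3 + x^4)·Dx^3  (order 3).
h: a_k = 0, 1, 0, -2/3, 1, -16/15, …
ICs: h(0) = 0, h′(0) = 1, h′′(0) = 0.

f: a_k = 1, 0, -2, 0, 2/3, 0, …
f∘r: x↦r, Dx↦Dx/r' in L_f ⇒ L₀.
h=∫h₀ ⇒ L = L₀·Dx.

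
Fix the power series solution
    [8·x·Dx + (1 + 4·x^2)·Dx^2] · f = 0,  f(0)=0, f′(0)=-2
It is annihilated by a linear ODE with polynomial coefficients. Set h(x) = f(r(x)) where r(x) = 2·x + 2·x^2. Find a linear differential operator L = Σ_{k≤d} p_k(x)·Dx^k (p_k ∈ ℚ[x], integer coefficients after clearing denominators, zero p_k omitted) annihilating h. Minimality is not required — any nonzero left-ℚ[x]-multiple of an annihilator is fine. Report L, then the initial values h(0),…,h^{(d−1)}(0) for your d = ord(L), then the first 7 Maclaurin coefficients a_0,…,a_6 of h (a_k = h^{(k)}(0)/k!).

L = (-2 + 32·x + 128·x^2 + 192·x^3 + 96·x^4)·Dx + (1 + 2·x + 16·x^2 + 64·x^3 + 80·x^4 + 32·x^5)·Dx^2  (order 2).
h: a_k = 0, -4, -4, 64/3, 64, -704/5, -3008/3, …
ICs: h(0) = 0, h′(0) = -4.

f: a_k = 0, -2, 0, 8/3, 0, -32/5, 0, …
Substitute x→r, Dx→(1/r')Dx; clear ⇒ L₀.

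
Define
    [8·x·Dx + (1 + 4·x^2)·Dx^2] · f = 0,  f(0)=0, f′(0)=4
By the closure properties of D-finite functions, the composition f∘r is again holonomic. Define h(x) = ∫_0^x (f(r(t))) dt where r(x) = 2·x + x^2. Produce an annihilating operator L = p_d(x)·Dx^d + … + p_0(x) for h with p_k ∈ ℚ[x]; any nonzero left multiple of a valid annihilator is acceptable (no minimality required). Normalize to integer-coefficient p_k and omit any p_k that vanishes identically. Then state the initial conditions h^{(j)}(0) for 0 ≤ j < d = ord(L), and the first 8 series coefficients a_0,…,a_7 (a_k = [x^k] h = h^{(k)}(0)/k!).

L = (-1 + 32·x + 64·x^2 + 48·x^3 + 12·x^4)·Dx^2 + (1 + x + 16·x^2 + 32·x^3 + 20·x^4 + 4·x^5)·Dx^3  (order 3).
h: a_k = 0, 0, 4, 4/3, -32/3, -64/5, 944/15, 3056/21, …
ICs: h(0) = 0, h′(0) = 0, h′′(0) = 8.

f: a_k = 0, 4, 0, -16/3, 0, 64/5, 0, -256/7, …
h₀=f(r): pull back L_f along r ⇒ L₀.
h=∫₀ˣh₀: take L = L₀·Dx.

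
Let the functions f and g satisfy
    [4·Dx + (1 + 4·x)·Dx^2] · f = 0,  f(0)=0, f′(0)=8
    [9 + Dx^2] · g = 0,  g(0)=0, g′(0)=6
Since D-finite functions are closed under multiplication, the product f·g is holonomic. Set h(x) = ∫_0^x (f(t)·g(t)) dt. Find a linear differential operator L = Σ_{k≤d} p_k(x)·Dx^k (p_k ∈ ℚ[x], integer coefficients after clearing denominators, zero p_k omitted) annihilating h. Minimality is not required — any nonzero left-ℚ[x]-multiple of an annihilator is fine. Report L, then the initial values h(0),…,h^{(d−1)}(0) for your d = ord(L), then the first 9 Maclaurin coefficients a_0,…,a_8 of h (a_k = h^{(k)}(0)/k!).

f: a_k = 0, 8, -16, 128/3, -128, 2048/5, -4096/3, 32768/7, -16384, …
g: a_k = 0, 6, 0, -9, 0, 81/20, 0, -243/280, 0, …
Sym-product of L_f,L_g gives L₀ (≤ ord 4).
∫: right-multiply L₀ by Dx.
L = (-2043 - 1296·x + 44064·x^2 + 186624·x^3 + 186624·x^4)·Dx + (72 + 5472·x + 31104·x^2 + 41472·x^3)·Dx^2 + (-182 + 864·x + 12096·x^2 + 41472·x^3 + 41472·x^4)·Dx^3 + (8 + 608·x + 3456·x^2 + 4608·x^3)·Dx^4 + (5 + 112·x + 800·x^2 + 2304·x^3 + 2304·x^4)·Dx^5  (order 5).
h: a_k = 0, 0, 0, 16, -24, 184/5, -104, 2106/7, -8881/10, …
ICs: h(0) = 0, h′(0) = 0, h′′(0) = 0, h′′′(0) = 96, h′′′′(0) = -576.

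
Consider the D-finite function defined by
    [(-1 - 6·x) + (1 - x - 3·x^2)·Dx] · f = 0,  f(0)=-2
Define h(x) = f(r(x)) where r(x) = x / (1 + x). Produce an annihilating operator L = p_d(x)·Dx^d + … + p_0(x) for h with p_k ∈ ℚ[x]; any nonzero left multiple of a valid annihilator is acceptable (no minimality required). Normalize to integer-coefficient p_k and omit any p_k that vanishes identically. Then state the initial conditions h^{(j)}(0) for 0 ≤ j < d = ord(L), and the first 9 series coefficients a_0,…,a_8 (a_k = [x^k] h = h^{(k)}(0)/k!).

L = (1 + 7·x) + (-1 - 2·x + 2·x^2 + 3·x^3)·Dx  (order 1).
h: a_k = -2, -2, -6, 0, -18, 18, -72, 126, -342, …
ICs: h(0) = -2.

f: a_k = -2, -2, -8, -14, -38, -80, -194, -434, -1016, …
L₀ from L_f via x↦r, Dx↦r'^{-1}Dx.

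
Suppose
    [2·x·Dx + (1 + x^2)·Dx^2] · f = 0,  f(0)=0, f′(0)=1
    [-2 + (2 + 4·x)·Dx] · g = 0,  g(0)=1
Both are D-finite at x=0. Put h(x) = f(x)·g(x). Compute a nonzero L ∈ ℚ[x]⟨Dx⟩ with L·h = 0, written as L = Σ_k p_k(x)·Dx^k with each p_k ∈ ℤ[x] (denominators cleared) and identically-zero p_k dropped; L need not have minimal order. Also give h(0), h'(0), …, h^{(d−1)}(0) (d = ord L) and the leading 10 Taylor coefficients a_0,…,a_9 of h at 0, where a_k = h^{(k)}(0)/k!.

f: a_k = 0, 1, 0, -1/3, 0, 1/5, 0, -1/7, 0, 1/9, …
g: a_k = 1, 1, -1/2, 1/2, -5/8, 7/8, -21/16, 33/16, -429/128, 715/128, …
f·g: L₀ = L_f ⊗_s L_g, ord ≤ 2·1.
L = (3 - 2·x - x^2) + (-2 - 2·x + 6·x^2 + 4·x^3)·Dx + (1 + 4·x + 5·x^2 + 4·x^3 + 4·x^4)·Dx^2  (order 2).
h: a_k = 0, 1, 1, -5/6, 1/6, -31/120, 109/120, -2263/1680, 2903/1680, -23035/8064, …
ICs: h(0) = 0, h′(0) = 1.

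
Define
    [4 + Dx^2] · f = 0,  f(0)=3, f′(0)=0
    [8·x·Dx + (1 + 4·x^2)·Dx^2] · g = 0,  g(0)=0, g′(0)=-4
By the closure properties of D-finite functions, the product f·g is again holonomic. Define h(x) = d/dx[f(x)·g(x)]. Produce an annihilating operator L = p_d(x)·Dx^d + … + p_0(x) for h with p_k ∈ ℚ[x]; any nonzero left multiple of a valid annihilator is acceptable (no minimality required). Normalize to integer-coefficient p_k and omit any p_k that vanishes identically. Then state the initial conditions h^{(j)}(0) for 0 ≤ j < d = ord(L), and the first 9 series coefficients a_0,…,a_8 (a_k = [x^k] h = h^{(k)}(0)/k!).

L = (880 + 9408·x^2 + 59008·x^4 + 49152·x^6 + 24576·x^8 + 16384·x^10 + 32768·x^12) + (544·x + 9088·x^3 + 35840·x^5 + 40960·x^7 + 40960·x^9 + 32768·x^11)·Dx + (240 + 2720·x^2 + 17088·x^4 + 18944·x^6 + 16384·x^8 + 16384·x^10 + 16384·x^12)·Dx^2 + (136·x + 2272·x^3 + 8960·x^5 + 10240·x^7 + 10240·x^9 + 8192·x^11)·Dx^3 + (5 + 92·x^2 + 584·x^4 + 1664·x^6 + 2560·x^8 + 3072·x^10 + 2048·x^12)·Dx^4  (order 4).
h: a_k = -12, 0, 120, 0, -392, 0, 20816/15, 0, -185176/35, …
ICs: h(0) = -12, h′(0) = 0, h′′(0) = 240, h′′′(0) = 0.

f: a_k = 3, 0, -6, 0, 2, 0, -4/15, 0, 2/105, …
g: a_k = 0, -4, 0, 16/3, 0, -64/5, 0, 256/7, 0, …
Sym-product of L_f,L_g gives L₀ (≤ ord 4).
h=h₀': d/dx-closure on L₀ ⇒ L.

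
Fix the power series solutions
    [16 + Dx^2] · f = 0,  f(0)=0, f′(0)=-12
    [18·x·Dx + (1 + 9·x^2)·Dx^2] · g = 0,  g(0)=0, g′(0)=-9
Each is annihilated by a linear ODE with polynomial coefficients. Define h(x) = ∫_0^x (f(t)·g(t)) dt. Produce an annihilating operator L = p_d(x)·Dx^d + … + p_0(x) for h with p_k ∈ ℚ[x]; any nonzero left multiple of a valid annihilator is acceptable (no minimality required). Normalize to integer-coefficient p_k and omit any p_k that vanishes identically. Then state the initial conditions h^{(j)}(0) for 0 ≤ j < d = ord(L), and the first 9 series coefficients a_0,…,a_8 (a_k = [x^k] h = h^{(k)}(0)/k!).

L = (20800 + 494784·x^2 + 2923776·x^4 + 11943936·x^6 + 26873856·x^8)·Dx + (19584·x + 342144·x^3 + 2239488·x^5 + 6718464·x^7)·Dx^2 + (1700 + 42732·x^2 + 318816·x^4 + 1492992·x^6 + 3359232·x^8)·Dx^3 + (1224·x + 21384·x^3 + 139968·x^5 + 419904·x^7)·Dx^4 + (25 + 738·x^2 + 8505·x^4 + 46656·x^6 + 104976·x^8)·Dx^5  (order 5).
h: a_k = 0, 0, 0, 36, 0, -612/5, 0, 2844/7, 0, …
ICs: h(0) = 0, h′(0) = 0, h′′(0) = 0, h′′′(0) = 216, h′′′′(0) = 0.

f: a_k = 0, -12, 0, 32, 0, -128/5, 0, 1024/105, 0, …
g: a_k = 0, -9, 0, 27, 0, -729/5, 0, 6561/7, 0, …
Sym-product of L_f,L_g gives L₀ (≤ ord 4).
∫: right-multiply L₀ by Dx.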